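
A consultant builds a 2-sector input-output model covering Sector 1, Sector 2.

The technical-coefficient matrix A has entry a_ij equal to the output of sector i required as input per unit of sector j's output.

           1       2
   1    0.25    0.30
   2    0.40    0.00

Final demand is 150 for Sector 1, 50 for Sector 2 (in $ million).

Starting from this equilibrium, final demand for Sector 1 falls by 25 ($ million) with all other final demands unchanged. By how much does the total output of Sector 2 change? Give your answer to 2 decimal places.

I − A =
  [   0.75    -0.30]
  [  -0.40     1.00]
det(I−A) = (0.75)(1.00) − (-0.30)(-0.40) = 0.6300
adj(I−A) = [[1.00, 0.30], [0.40, 0.75]]
(I − A)⁻¹ = adj(I−A) / det(I−A) ≈
  [   1.5873     0.4762]
  [   0.6349     1.1905]
Δx = (I − A)⁻¹ Δd with Δd having -25 in the Sector 1 component and 0 elsewhere.
So Δx_2 = L_21 · (-25), where L_21 = adj(I−A)_21 / det(I−A) = 0.40 / 0.6300.
Δx_2 = 0.40 × (-25) / 0.6300 = -10.00 / 0.6300 ≈ -15.87.

Δx_2 = -15.87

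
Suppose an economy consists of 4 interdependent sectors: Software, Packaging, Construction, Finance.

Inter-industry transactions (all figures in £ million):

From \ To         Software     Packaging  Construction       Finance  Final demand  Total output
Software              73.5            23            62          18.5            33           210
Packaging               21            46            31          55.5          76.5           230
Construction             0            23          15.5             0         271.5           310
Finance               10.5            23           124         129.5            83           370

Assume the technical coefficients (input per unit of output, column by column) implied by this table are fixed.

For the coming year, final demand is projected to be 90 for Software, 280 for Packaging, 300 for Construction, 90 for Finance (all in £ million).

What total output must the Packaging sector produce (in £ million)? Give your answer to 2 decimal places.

Technical coefficients a_ij = z_ij / X_j:
  a_11 = 73.5/210 = 0.35, a_21 = 21/210 = 0.10, a_31 = 0/210 = 0.00, a_41 = 10.5/210 = 0.05
  a_12 = 23/230 = 0.10, a_22 = 46/230 = 0.20, a_32 = 23/230 = 0.10, a_42 = 23/230 = 0.10
  a_13 = 62/310 = 0.20, a_23 = 31/310 = 0.10, a_33 = 15.5/310 = 0.05, a_43 = 124/310 = 0.40
  a_14 = 18.5/370 = 0.05, a_24 = 55.5/370 = 0.15, a_34 = 0/370 = 0.00, a_44 = 129.5/370 = 0.35
I − A =
  [   0.65    -0.10    -0.20    -0.05]
  [  -0.10     0.80    -0.10    -0.15]
  [   0.00    -0.10     0.95     0.00]
  [  -0.05    -0.10    -0.40     0.65]
Compute the cofactors C_ij = (−1)^(i+j)·(3×3 minor ij) of I−A; the adjugate is their transpose:
adj(I−A) = Cᵀ =
  [ 0.467250   0.081500   0.130000   0.054750]
  [ 0.068875   0.399000   0.097500   0.097375]
  [ 0.007250   0.042000   0.318500   0.010250]
  [ 0.051000   0.093500   0.221000   0.476000]
det(I−A) = Σ_j (I−A)_1j·C_1j = (0.65)(0.467250) + (-0.10)(0.068875) + (-0.20)(0.007250) + (-0.05)(0.051000) = 0.292825
(I − A)⁻¹ = adj(I−A) / det(I−A) ≈
  [   1.5957     0.2783     0.4440     0.1870]
  [   0.2352     1.3626     0.3330     0.3325]
  [   0.0248     0.1434     1.0877     0.0350]
  [   0.1742     0.3193     0.7547     1.6255]
x = (I − A)⁻¹ d = adj(I−A)·d / det(I−A), with det(I−A) = 0.292825:
  x_1 = (0.467250·90 + 0.081500·280 + 0.130000·300 + 0.054750·90) / 0.292825 = 108.80 / 0.292825 ≈ 371.55
  x_2 = (0.068875·90 + 0.399000·280 + 0.097500·300 + 0.097375·90) / 0.292825 = 155.9325 / 0.292825 ≈ 532.51
  x_3 = (0.007250·90 + 0.042000·280 + 0.318500·300 + 0.010250·90) / 0.292825 = 108.885 / 0.292825 ≈ 371.84
  x_4 = (0.051000·90 + 0.093500·280 + 0.221000·300 + 0.476000·90) / 0.292825 = 139.91 / 0.292825 ≈ 477.79

x_2 = 532.51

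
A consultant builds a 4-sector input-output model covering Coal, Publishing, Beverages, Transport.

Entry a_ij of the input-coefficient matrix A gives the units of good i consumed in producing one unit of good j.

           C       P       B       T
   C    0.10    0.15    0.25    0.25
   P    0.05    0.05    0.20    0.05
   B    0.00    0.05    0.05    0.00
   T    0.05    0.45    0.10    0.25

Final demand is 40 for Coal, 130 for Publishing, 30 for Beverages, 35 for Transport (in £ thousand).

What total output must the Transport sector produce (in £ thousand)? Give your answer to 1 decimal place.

I − A =
  [   0.90    -0.15    -0.25    -0.25]
  [  -0.05     0.95    -0.20    -0.05]
  [   0.00    -0.05     0.95     0.00]
  [  -0.05    -0.45    -0.10     0.75]
Compute the cofactors C_ij = (−1)^(i+j)·(3×3 minor ij) of I−A; the adjugate is their transpose:
adj(I−A) = Cᵀ =
  [ 0.647750   0.224375   0.242000   0.230875]
  [ 0.038000   0.629375   0.148250   0.054625]
  [ 0.002000   0.033125   0.597500   0.002875]
  [ 0.066250   0.397000   0.184750   0.795500]
det(I−A) = Σ_j (I−A)_1j·C_1j = (0.90)(0.647750) + (-0.15)(0.038000) + (-0.25)(0.002000) + (-0.25)(0.066250) = 0.5602125
(I − A)⁻¹ = adj(I−A) / det(I−A) ≈
  [   1.1563     0.4005     0.4320     0.4121]
  [   0.0678     1.1235     0.2646     0.0975]
  [   0.0036     0.0591     1.0666     0.0051]
  [   0.1183     0.7087     0.3298     1.4200]
x = (I − A)⁻¹ d = adj(I−A)·d / det(I−A), with det(I−A) = 0.5602125:
  x_C = (0.647750·40 + 0.224375·130 + 0.242000·30 + 0.230875·35) / 0.5602125 = 70.419375 / 0.5602125 ≈ 125.7
  x_P = (0.038000·40 + 0.629375·130 + 0.148250·30 + 0.054625·35) / 0.5602125 = 89.698125 / 0.5602125 ≈ 160.1
  x_B = (0.002000·40 + 0.033125·130 + 0.597500·30 + 0.002875·35) / 0.5602125 = 22.411875 / 0.5602125 ≈ 40.0
  x_T = (0.066250·40 + 0.397000·130 + 0.184750·30 + 0.795500·35) / 0.5602125 = 87.645 / 0.5602125 ≈ 156.4

x_T = 156.4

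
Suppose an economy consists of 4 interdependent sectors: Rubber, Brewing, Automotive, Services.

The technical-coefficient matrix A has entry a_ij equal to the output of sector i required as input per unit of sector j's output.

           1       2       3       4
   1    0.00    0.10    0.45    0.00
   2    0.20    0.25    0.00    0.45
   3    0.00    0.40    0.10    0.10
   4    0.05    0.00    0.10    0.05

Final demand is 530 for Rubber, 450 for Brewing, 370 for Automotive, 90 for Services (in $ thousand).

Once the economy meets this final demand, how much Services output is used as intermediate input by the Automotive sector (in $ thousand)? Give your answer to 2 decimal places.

z_43 = 89.21

I − A =
  [   1.00    -0.10    -0.45     0.00]
  [  -0.20     0.75     0.00    -0.45]
  [   0.00    -0.40     0.90    -0.10]
  [  -0.05     0.00    -0.10     0.95]
Compute the cofactors C_ij = (−1)^(i+j)·(3×3 minor ij) of I−A; the adjugate is their transpose:
adj(I−A) = Cᵀ =
  [ 0.615750   0.255500   0.325125   0.155250]
  [ 0.189250   0.842750   0.140625   0.414000]
  [ 0.088750   0.380500   0.691250   0.253000]
  [ 0.041750   0.053500   0.089875   0.621000]
det(I−A) = Σ_j (I−A)_1j·C_1j = (1.00)(0.615750) + (-0.10)(0.189250) + (-0.45)(0.088750) + (0.00)(0.041750) = 0.5568875
(I − A)⁻¹ = adj(I−A) / det(I−A) ≈
  [   1.1057     0.4588     0.5838     0.2788]
  [   0.3398     1.5133     0.2525     0.7434]
  [   0.1594     0.6833     1.2413     0.4543]
  [   0.0750     0.0961     0.1614     1.1151]
First solve x = (I − A)⁻¹ d = adj(I−A)·d / det(I−A); in particular x_3 = (0.088750·530 + 0.380500·450 + 0.691250·370 + 0.253000·90) / 0.5568875 = 496.795 / 0.5568875 ≈ 892.0922.
Intermediate flow from 4 to 3: z_43 = a_43 · x_3 = 0.10 × 496.795 / 0.5568875 = 49.6795 / 0.5568875 ≈ 89.21.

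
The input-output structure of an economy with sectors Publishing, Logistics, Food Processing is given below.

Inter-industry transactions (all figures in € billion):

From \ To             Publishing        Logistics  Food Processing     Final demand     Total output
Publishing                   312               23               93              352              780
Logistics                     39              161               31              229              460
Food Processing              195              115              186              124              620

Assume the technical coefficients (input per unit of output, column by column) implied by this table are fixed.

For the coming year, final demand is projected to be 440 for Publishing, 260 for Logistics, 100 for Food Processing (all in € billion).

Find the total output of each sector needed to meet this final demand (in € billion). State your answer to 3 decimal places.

x_1 = 943.747, x_2 = 523.905, x_3 = 667.018

Technical coefficients a_ij = z_ij / X_j:
  a_11 = 312/780 = 0.40, a_21 = 39/780 = 0.05, a_31 = 195/780 = 0.25
  a_12 = 23/460 = 0.05, a_22 = 161/460 = 0.35, a_32 = 115/460 = 0.25
  a_13 = 93/620 = 0.15, a_23 = 31/620 = 0.05, a_33 = 186/620 = 0.30
I − A =
  [   0.60    -0.05    -0.15]
  [  -0.05     0.65    -0.05]
  [  -0.25    -0.25     0.70]
Cofactors of I−A, C_ij = (−1)^(i+j)·(minor ij) (rows/columns in the sector order above):
  C_11 = (0.65)(0.70) − (-0.05)(-0.25) = 0.4425
  C_12 = −[(-0.05)(0.70) − (-0.05)(-0.25)] = 0.0475
  C_13 = (-0.05)(-0.25) − (0.65)(-0.25) = 0.1750
  C_21 = −[(-0.05)(0.70) − (-0.15)(-0.25)] = 0.0725
  C_22 = (0.60)(0.70) − (-0.15)(-0.25) = 0.3825
  C_23 = −[(0.60)(-0.25) − (-0.05)(-0.25)] = 0.1625
  C_31 = (-0.05)(-0.05) − (-0.15)(0.65) = 0.1000
  C_32 = −[(0.60)(-0.05) − (-0.15)(-0.05)] = 0.0375
  C_33 = (0.60)(0.65) − (-0.05)(-0.05) = 0.3875
det(I−A) = Σ_j (I−A)_1j·C_1j = (0.60)(0.4425) + (-0.05)(0.0475) + (-0.15)(0.1750) = 0.236875
adj(I−A) = Cᵀ =
  [ 0.4425   0.0725   0.1000]
  [ 0.0475   0.3825   0.0375]
  [ 0.1750   0.1625   0.3875]
(I − A)⁻¹ = adj(I−A) / det(I−A) ≈
  [   1.8681     0.3061     0.4222]
  [   0.2005     1.6148     0.1583]
  [   0.7388     0.6860     1.6359]
x = (I − A)⁻¹ d = adj(I−A)·d / det(I−A), with det(I−A) = 0.236875:
  x_1 = (0.4425·440 + 0.0725·260 + 0.1000·100) / 0.236875 = 223.55 / 0.236875 ≈ 943.747
  x_2 = (0.0475·440 + 0.3825·260 + 0.0375·100) / 0.236875 = 124.10 / 0.236875 ≈ 523.905
  x_3 = (0.1750·440 + 0.1625·260 + 0.3875·100) / 0.236875 = 158.00 / 0.236875 ≈ 667.018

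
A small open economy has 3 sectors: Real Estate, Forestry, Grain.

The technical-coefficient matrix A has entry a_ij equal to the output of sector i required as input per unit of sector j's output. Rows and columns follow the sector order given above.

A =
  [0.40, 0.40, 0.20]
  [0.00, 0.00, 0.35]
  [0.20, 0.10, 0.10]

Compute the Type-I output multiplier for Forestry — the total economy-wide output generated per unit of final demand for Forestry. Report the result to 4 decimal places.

m_F = 2.2616

I − A =
  [   0.60    -0.40    -0.20]
  [   0.00     1.00    -0.35]
  [  -0.20    -0.10     0.90]
Cofactors of I−A, C_ij = (−1)^(i+j)·(minor ij) (rows/columns in the sector order above):
  C_11 = (1.00)(0.90) − (-0.35)(-0.10) = 0.8650
  C_12 = −[(0.00)(0.90) − (-0.35)(-0.20)] = 0.0700
  C_13 = (0.00)(-0.10) − (1.00)(-0.20) = 0.2000
  C_21 = −[(-0.40)(0.90) − (-0.20)(-0.10)] = 0.3800
  C_22 = (0.60)(0.90) − (-0.20)(-0.20) = 0.5000
  C_23 = −[(0.60)(-0.10) − (-0.40)(-0.20)] = 0.1400
  C_31 = (-0.40)(-0.35) − (-0.20)(1.00) = 0.3400
  C_32 = −[(0.60)(-0.35) − (-0.20)(0.00)] = 0.2100
  C_33 = (0.60)(1.00) − (-0.40)(0.00) = 0.6000
det(I−A) = Σ_j (I−A)_1j·C_1j = (0.60)(0.8650) + (-0.40)(0.0700) + (-0.20)(0.2000) = 0.4510
adj(I−A) = Cᵀ =
  [ 0.8650   0.3800   0.3400]
  [ 0.0700   0.5000   0.2100]
  [ 0.2000   0.1400   0.6000]
(I − A)⁻¹ = adj(I−A) / det(I−A) ≈
  [   1.91796     0.84257     0.75388]
  [   0.15521     1.10865     0.46563]
  [   0.44346     0.31042     1.33038]
The output multiplier for sector j is the column-j sum of the Leontief inverse (I − A)⁻¹ = adj(I−A) / det(I−A).
Column F of adj(I−A): (0.3800, 0.5000, 0.1400); det(I−A) = 0.4510.
m_F = (0.3800 + 0.5000 + 0.1400) / 0.4510 = 1.02 / 0.4510 ≈ 2.2616.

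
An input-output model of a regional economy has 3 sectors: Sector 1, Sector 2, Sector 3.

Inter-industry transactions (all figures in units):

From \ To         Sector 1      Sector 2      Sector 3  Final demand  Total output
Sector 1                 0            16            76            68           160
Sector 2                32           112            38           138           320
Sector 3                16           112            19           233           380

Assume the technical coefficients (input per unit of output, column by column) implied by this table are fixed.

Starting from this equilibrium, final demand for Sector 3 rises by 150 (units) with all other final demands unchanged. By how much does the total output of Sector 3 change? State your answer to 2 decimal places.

Δx_3 = 175.99

Technical coefficients a_ij = z_ij / X_j:
  a_11 = 0/160 = 0.00, a_21 = 32/160 = 0.20, a_31 = 16/160 = 0.10
  a_12 = 16/320 = 0.05, a_22 = 112/320 = 0.35, a_32 = 112/320 = 0.35
  a_13 = 76/380 = 0.20, a_23 = 38/380 = 0.10, a_33 = 19/380 = 0.05
I − A =
  [   1.00    -0.05    -0.20]
  [  -0.20     0.65    -0.10]
  [  -0.10    -0.35     0.95]
Cofactors of I−A, C_ij = (−1)^(i+j)·(minor ij) (rows/columns in the sector order above):
  C_11 = (0.65)(0.95) − (-0.10)(-0.35) = 0.5825
  C_12 = −[(-0.20)(0.95) − (-0.10)(-0.10)] = 0.2000
  C_13 = (-0.20)(-0.35) − (0.65)(-0.10) = 0.1350
  C_21 = −[(-0.05)(0.95) − (-0.20)(-0.35)] = 0.1175
  C_22 = (1.00)(0.95) − (-0.20)(-0.10) = 0.9300
  C_23 = −[(1.00)(-0.35) − (-0.05)(-0.10)] = 0.3550
  C_31 = (-0.05)(-0.10) − (-0.20)(0.65) = 0.1350
  C_32 = −[(1.00)(-0.10) − (-0.20)(-0.20)] = 0.1400
  C_33 = (1.00)(0.65) − (-0.05)(-0.20) = 0.6400
det(I−A) = Σ_j (I−A)_1j·C_1j = (1.00)(0.5825) + (-0.05)(0.2000) + (-0.20)(0.1350) = 0.5455
adj(I−A) = Cᵀ =
  [ 0.5825   0.1175   0.1350]
  [ 0.2000   0.9300   0.1400]
  [ 0.1350   0.3550   0.6400]
(I − A)⁻¹ = adj(I−A) / det(I−A) ≈
  [   1.0678     0.2154     0.2475]
  [   0.3666     1.7049     0.2566]
  [   0.2475     0.6508     1.1732]
Δx = (I − A)⁻¹ Δd with Δd having +150 in the Sector 3 component and 0 elsewhere.
So Δx_3 = L_33 · (+150), where L_33 = adj(I−A)_33 / det(I−A) = 0.6400 / 0.5455.
Δx_3 = 0.6400 × (+150) / 0.5455 = 96.00 / 0.5455 ≈ 175.99.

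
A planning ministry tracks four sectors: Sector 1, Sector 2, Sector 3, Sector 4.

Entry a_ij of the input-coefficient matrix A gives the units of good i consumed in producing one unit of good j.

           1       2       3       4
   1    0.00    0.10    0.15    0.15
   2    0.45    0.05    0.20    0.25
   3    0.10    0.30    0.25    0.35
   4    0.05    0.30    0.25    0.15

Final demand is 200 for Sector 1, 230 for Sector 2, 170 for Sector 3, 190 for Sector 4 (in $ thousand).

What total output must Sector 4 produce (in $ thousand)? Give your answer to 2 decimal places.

x_4 = 979.66

I − A =
  [   1.00    -0.10    -0.15    -0.15]
  [  -0.45     0.95    -0.20    -0.25]
  [  -0.10    -0.30     0.75    -0.35]
  [  -0.05    -0.30    -0.25     0.85]
Compute the cofactors C_ij = (−1)^(i+j)·(3×3 minor ij) of I−A; the adjugate is their transpose:
adj(I−A) = Cᵀ =
  [ 0.375500   0.154000   0.177750   0.184750]
  [ 0.283625   0.525250   0.307125   0.331000]
  [ 0.255625   0.372500   0.665625   0.428750]
  [ 0.197375   0.304000   0.314625   0.582250]
det(I−A) = Σ_j (I−A)_1j·C_1j = (1.00)(0.375500) + (-0.10)(0.283625) + (-0.15)(0.255625) + (-0.15)(0.197375) = 0.2791875
(I − A)⁻¹ = adj(I−A) / det(I−A) ≈
  [   1.3450     0.5516     0.6367     0.6617]
  [   1.0159     1.8814     1.1001     1.1856]
  [   0.9156     1.3342     2.3842     1.5357]
  [   0.7070     1.0889     1.1269     2.0855]
x = (I − A)⁻¹ d = adj(I−A)·d / det(I−A), with det(I−A) = 0.2791875:
  x_1 = (0.375500·200 + 0.154000·230 + 0.177750·170 + 0.184750·190) / 0.2791875 = 175.84 / 0.2791875 ≈ 629.83
  x_2 = (0.283625·200 + 0.525250·230 + 0.307125·170 + 0.331000·190) / 0.2791875 = 292.63375 / 0.2791875 ≈ 1048.16
  x_3 = (0.255625·200 + 0.372500·230 + 0.665625·170 + 0.428750·190) / 0.2791875 = 331.41875 / 0.2791875 ≈ 1187.08
  x_4 = (0.197375·200 + 0.304000·230 + 0.314625·170 + 0.582250·190) / 0.2791875 = 273.50875 / 0.2791875 ≈ 979.66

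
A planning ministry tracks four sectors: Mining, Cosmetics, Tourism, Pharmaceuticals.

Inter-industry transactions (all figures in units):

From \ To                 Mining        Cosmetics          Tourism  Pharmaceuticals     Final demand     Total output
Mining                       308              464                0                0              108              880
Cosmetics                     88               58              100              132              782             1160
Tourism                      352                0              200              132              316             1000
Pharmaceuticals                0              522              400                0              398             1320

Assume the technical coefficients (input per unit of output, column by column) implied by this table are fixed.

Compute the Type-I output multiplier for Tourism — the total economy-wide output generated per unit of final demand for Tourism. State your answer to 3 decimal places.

m_3 = 2.449

Technical coefficients a_ij = z_ij / X_j:
  a_11 = 308/880 = 0.35, a_21 = 88/880 = 0.10, a_31 = 352/880 = 0.40, a_41 = 0/880 = 0.00
  a_12 = 464/1160 = 0.40, a_22 = 58/1160 = 0.05, a_32 = 0/1160 = 0.00, a_42 = 522/1160 = 0.45
  a_13 = 0/1000 = 0.00, a_23 = 100/1000 = 0.10, a_33 = 200/1000 = 0.20, a_43 = 400/1000 = 0.40
  a_14 = 0/1320 = 0.00, a_24 = 132/1320 = 0.10, a_34 = 132/1320 = 0.10, a_44 = 0/1320 = 0.00
I − A =
  [   0.65    -0.40     0.00     0.00]
  [  -0.10     0.95    -0.10    -0.10]
  [  -0.40     0.00     0.80    -0.10]
  [   0.00    -0.45    -0.40     1.00]
Compute the cofactors C_ij = (−1)^(i+j)·(3×3 minor ij) of I−A; the adjugate is their transpose:
adj(I−A) = Cᵀ =
  [ 0.68150   0.30400   0.05600   0.03600]
  [ 0.13200   0.49400   0.09100   0.05850]
  [ 0.36650   0.18925   0.54825   0.07375]
  [ 0.20600   0.29800   0.26025   0.44600]
det(I−A) = Σ_j (I−A)_1j·C_1j = (0.65)(0.68150) + (-0.40)(0.13200) + (0.00)(0.36650) + (0.00)(0.20600) = 0.390175
(I − A)⁻¹ = adj(I−A) / det(I−A) ≈
  [   1.7467     0.7791     0.1435     0.0923]
  [   0.3383     1.2661     0.2332     0.1499]
  [   0.9393     0.4850     1.4051     0.1890]
  [   0.5280     0.7638     0.6670     1.1431]
The output multiplier for sector j is the column-j sum of the Leontief inverse (I − A)⁻¹ = adj(I−A) / det(I−A).
Column 3 of adj(I−A): (0.05600, 0.09100, 0.54825, 0.26025); det(I−A) = 0.390175.
m_3 = (0.05600 + 0.09100 + 0.54825 + 0.26025) / 0.390175 = 0.9555 / 0.390175 ≈ 2.449.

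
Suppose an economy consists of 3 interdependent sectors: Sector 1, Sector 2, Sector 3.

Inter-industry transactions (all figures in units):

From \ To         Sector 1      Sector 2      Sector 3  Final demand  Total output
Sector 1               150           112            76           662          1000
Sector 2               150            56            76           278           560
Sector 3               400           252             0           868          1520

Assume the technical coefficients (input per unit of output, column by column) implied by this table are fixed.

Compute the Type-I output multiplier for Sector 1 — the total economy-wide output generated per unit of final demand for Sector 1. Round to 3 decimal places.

m_1 = 2.136

Technical coefficients a_ij = z_ij / X_j:
  a_11 = 150/1000 = 0.15, a_21 = 150/1000 = 0.15, a_31 = 400/1000 = 0.40
  a_12 = 112/560 = 0.20, a_22 = 56/560 = 0.10, a_32 = 252/560 = 0.45
  a_13 = 76/1520 = 0.05, a_23 = 76/1520 = 0.05, a_33 = 0/1520 = 0.00
I − A =
  [   0.85    -0.20    -0.05]
  [  -0.15     0.90    -0.05]
  [  -0.40    -0.45     1.00]
Cofactors of I−A, C_ij = (−1)^(i+j)·(minor ij) (rows/columns in the sector order above):
  C_11 = (0.90)(1.00) − (-0.05)(-0.45) = 0.8775
  C_12 = −[(-0.15)(1.00) − (-0.05)(-0.40)] = 0.1700
  C_13 = (-0.15)(-0.45) − (0.90)(-0.40) = 0.4275
  C_21 = −[(-0.20)(1.00) − (-0.05)(-0.45)] = 0.2225
  C_22 = (0.85)(1.00) − (-0.05)(-0.40) = 0.8300
  C_23 = −[(0.85)(-0.45) − (-0.20)(-0.40)] = 0.4625
  C_31 = (-0.20)(-0.05) − (-0.05)(0.90) = 0.0550
  C_32 = −[(0.85)(-0.05) − (-0.05)(-0.15)] = 0.0500
  C_33 = (0.85)(0.90) − (-0.20)(-0.15) = 0.7350
det(I−A) = Σ_j (I−A)_1j·C_1j = (0.85)(0.8775) + (-0.20)(0.1700) + (-0.05)(0.4275) = 0.6905
adj(I−A) = Cᵀ =
  [ 0.8775   0.2225   0.0550]
  [ 0.1700   0.8300   0.0500]
  [ 0.4275   0.4625   0.7350]
(I − A)⁻¹ = adj(I−A) / det(I−A) ≈
  [   1.2708     0.3222     0.0797]
  [   0.2462     1.2020     0.0724]
  [   0.6191     0.6698     1.0644]
The output multiplier for sector j is the column-j sum of the Leontief inverse (I − A)⁻¹ = adj(I−A) / det(I−A).
Column 1 of adj(I−A): (0.8775, 0.1700, 0.4275); det(I−A) = 0.6905.
m_1 = (0.8775 + 0.1700 + 0.4275) / 0.6905 = 1.475 / 0.6905 ≈ 2.136.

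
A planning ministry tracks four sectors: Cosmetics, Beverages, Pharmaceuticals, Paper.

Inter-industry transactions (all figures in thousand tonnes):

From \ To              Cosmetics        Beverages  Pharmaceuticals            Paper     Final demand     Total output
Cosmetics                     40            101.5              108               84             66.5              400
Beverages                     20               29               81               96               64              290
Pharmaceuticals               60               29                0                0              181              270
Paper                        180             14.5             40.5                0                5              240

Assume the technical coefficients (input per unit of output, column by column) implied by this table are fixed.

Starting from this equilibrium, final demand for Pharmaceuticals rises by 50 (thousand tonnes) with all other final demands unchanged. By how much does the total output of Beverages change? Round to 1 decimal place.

Technical coefficients a_ij = z_ij / X_j:
  a_11 = 40/400 = 0.10, a_21 = 20/400 = 0.05, a_31 = 60/400 = 0.15, a_41 = 180/400 = 0.45
  a_12 = 101.5/290 = 0.35, a_22 = 29/290 = 0.10, a_32 = 29/290 = 0.10, a_42 = 14.5/290 = 0.05
  a_13 = 108/270 = 0.40, a_23 = 81/270 = 0.30, a_33 = 0/270 = 0.00, a_43 = 40.5/270 = 0.15
  a_14 = 84/240 = 0.35, a_24 = 96/240 = 0.40, a_34 = 0/240 = 0.00, a_44 = 0/240 = 0.00
I − A =
  [   0.90    -0.35    -0.40    -0.35]
  [  -0.05     0.90    -0.30    -0.40]
  [  -0.15    -0.10     1.00     0.00]
  [  -0.45    -0.05    -0.15     1.00]
Compute the cofactors C_ij = (−1)^(i+j)·(3×3 minor ij) of I−A; the adjugate is their transpose:
adj(I−A) = Cᵀ =
  [ 0.844000   0.412750   0.530500   0.460500]
  [ 0.284000   0.674625   0.371375   0.369250]
  [ 0.155000   0.129375   0.568875   0.106000]
  [ 0.417250   0.238875   0.342625   0.693750]
det(I−A) = Σ_j (I−A)_1j·C_1j = (0.90)(0.844000) + (-0.35)(0.284000) + (-0.40)(0.155000) + (-0.35)(0.417250) = 0.4521625
(I − A)⁻¹ = adj(I−A) / det(I−A) ≈
  [   1.8666     0.9128     1.1733     1.0184]
  [   0.6281     1.4920     0.8213     0.8166]
  [   0.3428     0.2861     1.2581     0.2344]
  [   0.9228     0.5283     0.7577     1.5343]
Δx = (I − A)⁻¹ Δd with Δd having +50 in the Pharmaceuticals component and 0 elsewhere.
So Δx_2 = L_23 · (+50), where L_23 = adj(I−A)_23 / det(I−A) = 0.371375 / 0.4521625.
Δx_2 = 0.371375 × (+50) / 0.4521625 = 18.56875 / 0.4521625 ≈ 41.1.

Δx_2 = 41.1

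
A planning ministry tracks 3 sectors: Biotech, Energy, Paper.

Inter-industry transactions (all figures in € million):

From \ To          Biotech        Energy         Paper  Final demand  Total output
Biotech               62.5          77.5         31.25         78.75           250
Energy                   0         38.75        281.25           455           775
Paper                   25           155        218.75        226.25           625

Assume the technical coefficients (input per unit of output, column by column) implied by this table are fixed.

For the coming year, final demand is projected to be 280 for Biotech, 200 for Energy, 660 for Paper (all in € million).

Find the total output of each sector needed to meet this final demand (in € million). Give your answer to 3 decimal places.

Technical coefficients a_ij = z_ij / X_j:
  a_11 = 62.5/250 = 0.25, a_21 = 0/250 = 0.00, a_31 = 25/250 = 0.10
  a_12 = 77.5/775 = 0.10, a_22 = 38.75/775 = 0.05, a_32 = 155/775 = 0.20
  a_13 = 31.25/625 = 0.05, a_23 = 281.25/625 = 0.45, a_33 = 218.75/625 = 0.35
I − A =
  [   0.75    -0.10    -0.05]
  [   0.00     0.95    -0.45]
  [  -0.10    -0.20     0.65]
Cofactors of I−A, C_ij = (−1)^(i+j)·(minor ij) (rows/columns in the sector order above):
  C_11 = (0.95)(0.65) − (-0.45)(-0.20) = 0.5275
  C_12 = −[(0.00)(0.65) − (-0.45)(-0.10)] = 0.0450
  C_13 = (0.00)(-0.20) − (0.95)(-0.10) = 0.0950
  C_21 = −[(-0.10)(0.65) − (-0.05)(-0.20)] = 0.0750
  C_22 = (0.75)(0.65) − (-0.05)(-0.10) = 0.4825
  C_23 = −[(0.75)(-0.20) − (-0.10)(-0.10)] = 0.1600
  C_31 = (-0.10)(-0.45) − (-0.05)(0.95) = 0.0925
  C_32 = −[(0.75)(-0.45) − (-0.05)(0.00)] = 0.3375
  C_33 = (0.75)(0.95) − (-0.10)(0.00) = 0.7125
det(I−A) = Σ_j (I−A)_1j·C_1j = (0.75)(0.5275) + (-0.10)(0.0450) + (-0.05)(0.0950) = 0.386375
adj(I−A) = Cᵀ =
  [ 0.5275   0.0750   0.0925]
  [ 0.0450   0.4825   0.3375]
  [ 0.0950   0.1600   0.7125]
(I − A)⁻¹ = adj(I−A) / det(I−A) ≈
  [   1.3653     0.1941     0.2394]
  [   0.1165     1.2488     0.8735]
  [   0.2459     0.4141     1.8441]
x = (I − A)⁻¹ d = adj(I−A)·d / det(I−A), with det(I−A) = 0.386375:
  x_1 = (0.5275·280 + 0.0750·200 + 0.0925·660) / 0.386375 = 223.75 / 0.386375 ≈ 579.101
  x_2 = (0.0450·280 + 0.4825·200 + 0.3375·660) / 0.386375 = 331.85 / 0.386375 ≈ 858.881
  x_3 = (0.0950·280 + 0.1600·200 + 0.7125·660) / 0.386375 = 528.85 / 0.386375 ≈ 1368.748

x_1 = 579.101, x_2 = 858.881, x_3 = 1368.748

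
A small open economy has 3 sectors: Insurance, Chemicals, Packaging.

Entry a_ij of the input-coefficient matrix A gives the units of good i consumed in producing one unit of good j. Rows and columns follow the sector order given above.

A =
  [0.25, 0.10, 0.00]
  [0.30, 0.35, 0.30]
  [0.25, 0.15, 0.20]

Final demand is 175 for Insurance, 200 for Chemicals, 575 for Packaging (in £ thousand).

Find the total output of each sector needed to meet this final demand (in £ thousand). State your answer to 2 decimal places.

I − A =
  [   0.75    -0.10     0.00]
  [  -0.30     0.65    -0.30]
  [  -0.25    -0.15     0.80]
Cofactors of I−A, C_ij = (−1)^(i+j)·(minor ij) (rows/columns in the sector order above):
  C_11 = (0.65)(0.80) − (-0.30)(-0.15) = 0.4750
  C_12 = −[(-0.30)(0.80) − (-0.30)(-0.25)] = 0.3150
  C_13 = (-0.30)(-0.15) − (0.65)(-0.25) = 0.2075
  C_21 = −[(-0.10)(0.80) − (0.00)(-0.15)] = 0.0800
  C_22 = (0.75)(0.80) − (0.00)(-0.25) = 0.6000
  C_23 = −[(0.75)(-0.15) − (-0.10)(-0.25)] = 0.1375
  C_31 = (-0.10)(-0.30) − (0.00)(0.65) = 0.0300
  C_32 = −[(0.75)(-0.30) − (0.00)(-0.30)] = 0.2250
  C_33 = (0.75)(0.65) − (-0.10)(-0.30) = 0.4575
det(I−A) = Σ_j (I−A)_1j·C_1j = (0.75)(0.4750) + (-0.10)(0.3150) + (0.00)(0.2075) = 0.32475
adj(I−A) = Cᵀ =
  [ 0.4750   0.0800   0.0300]
  [ 0.3150   0.6000   0.2250]
  [ 0.2075   0.1375   0.4575]
(I − A)⁻¹ = adj(I−A) / det(I−A) ≈
  [   1.4627     0.2463     0.0924]
  [   0.9700     1.8476     0.6928]
  [   0.6390     0.4234     1.4088]
x = (I − A)⁻¹ d = adj(I−A)·d / det(I−A), with det(I−A) = 0.32475:
  x_1 = (0.4750·175 + 0.0800·200 + 0.0300·575) / 0.32475 = 116.375 / 0.32475 ≈ 358.35
  x_2 = (0.3150·175 + 0.6000·200 + 0.2250·575) / 0.32475 = 304.50 / 0.32475 ≈ 937.64
  x_3 = (0.2075·175 + 0.1375·200 + 0.4575·575) / 0.32475 = 326.875 / 0.32475 ≈ 1006.54

x_1 = 358.35, x_2 = 937.64, x_3 = 1006.54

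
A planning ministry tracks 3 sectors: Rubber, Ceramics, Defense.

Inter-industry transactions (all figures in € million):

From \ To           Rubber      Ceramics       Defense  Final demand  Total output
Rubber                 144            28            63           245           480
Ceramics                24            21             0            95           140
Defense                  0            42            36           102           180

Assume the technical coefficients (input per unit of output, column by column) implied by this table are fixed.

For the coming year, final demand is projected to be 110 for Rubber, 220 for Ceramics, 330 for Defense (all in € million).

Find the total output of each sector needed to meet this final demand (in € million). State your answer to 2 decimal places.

Technical coefficients a_ij = z_ij / X_j:
  a_11 = 144/480 = 0.30, a_21 = 24/480 = 0.05, a_31 = 0/480 = 0.00
  a_12 = 28/140 = 0.20, a_22 = 21/140 = 0.15, a_32 = 42/140 = 0.30
  a_13 = 63/180 = 0.35, a_23 = 0/180 = 0.00, a_33 = 36/180 = 0.20
I − A =
  [   0.70    -0.20    -0.35]
  [  -0.05     0.85     0.00]
  [   0.00    -0.30     0.80]
Cofactors of I−A, C_ij = (−1)^(i+j)·(minor ij) (rows/columns in the sector order above):
  C_11 = (0.85)(0.80) − (0.00)(-0.30) = 0.6800
  C_12 = −[(-0.05)(0.80) − (0.00)(0.00)] = 0.0400
  C_13 = (-0.05)(-0.30) − (0.85)(0.00) = 0.0150
  C_21 = −[(-0.20)(0.80) − (-0.35)(-0.30)] = 0.2650
  C_22 = (0.70)(0.80) − (-0.35)(0.00) = 0.5600
  C_23 = −[(0.70)(-0.30) − (-0.20)(0.00)] = 0.2100
  C_31 = (-0.20)(0.00) − (-0.35)(0.85) = 0.2975
  C_32 = −[(0.70)(0.00) − (-0.35)(-0.05)] = 0.0175
  C_33 = (0.70)(0.85) − (-0.20)(-0.05) = 0.5850
det(I−A) = Σ_j (I−A)_1j·C_1j = (0.70)(0.6800) + (-0.20)(0.0400) + (-0.35)(0.0150) = 0.46275
adj(I−A) = Cᵀ =
  [ 0.6800   0.2650   0.2975]
  [ 0.0400   0.5600   0.0175]
  [ 0.0150   0.2100   0.5850]
(I − A)⁻¹ = adj(I−A) / det(I−A) ≈
  [   1.4695     0.5727     0.6429]
  [   0.0864     1.2102     0.0378]
  [   0.0324     0.4538     1.2642]
x = (I − A)⁻¹ d = adj(I−A)·d / det(I−A), with det(I−A) = 0.46275:
  x_1 = (0.6800·110 + 0.2650·220 + 0.2975·330) / 0.46275 = 231.275 / 0.46275 ≈ 499.78
  x_2 = (0.0400·110 + 0.5600·220 + 0.0175·330) / 0.46275 = 133.375 / 0.46275 ≈ 288.22
  x_3 = (0.0150·110 + 0.2100·220 + 0.5850·330) / 0.46275 = 240.90 / 0.46275 ≈ 520.58

x_1 = 499.78, x_2 = 288.22, x_3 = 520.58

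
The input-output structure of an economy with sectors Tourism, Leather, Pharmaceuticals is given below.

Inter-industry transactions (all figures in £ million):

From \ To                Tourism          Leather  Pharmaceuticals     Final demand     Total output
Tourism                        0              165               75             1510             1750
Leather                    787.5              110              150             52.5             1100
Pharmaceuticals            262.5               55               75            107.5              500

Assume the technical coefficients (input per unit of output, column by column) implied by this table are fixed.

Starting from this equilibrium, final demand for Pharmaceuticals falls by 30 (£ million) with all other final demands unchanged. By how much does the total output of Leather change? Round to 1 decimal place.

Technical coefficients a_ij = z_ij / X_j:
  a_TT = 0/1750 = 0.00, a_LT = 787.5/1750 = 0.45, a_PT = 262.5/1750 = 0.15
  a_TL = 165/1100 = 0.15, a_LL = 110/1100 = 0.10, a_PL = 55/1100 = 0.05
  a_TP = 75/500 = 0.15, a_LP = 150/500 = 0.30, a_PP = 75/500 = 0.15
I − A =
  [   1.00    -0.15    -0.15]
  [  -0.45     0.90    -0.30]
  [  -0.15    -0.05     0.85]
Cofactors of I−A, C_ij = (−1)^(i+j)·(minor ij) (rows/columns in the sector order above):
  C_11 = (0.90)(0.85) − (-0.30)(-0.05) = 0.7500
  C_12 = −[(-0.45)(0.85) − (-0.30)(-0.15)] = 0.4275
  C_13 = (-0.45)(-0.05) − (0.90)(-0.15) = 0.1575
  C_21 = −[(-0.15)(0.85) − (-0.15)(-0.05)] = 0.1350
  C_22 = (1.00)(0.85) − (-0.15)(-0.15) = 0.8275
  C_23 = −[(1.00)(-0.05) − (-0.15)(-0.15)] = 0.0725
  C_31 = (-0.15)(-0.30) − (-0.15)(0.90) = 0.1800
  C_32 = −[(1.00)(-0.30) − (-0.15)(-0.45)] = 0.3675
  C_33 = (1.00)(0.90) − (-0.15)(-0.45) = 0.8325
det(I−A) = Σ_j (I−A)_1j·C_1j = (1.00)(0.7500) + (-0.15)(0.4275) + (-0.15)(0.1575) = 0.66225
adj(I−A) = Cᵀ =
  [ 0.7500   0.1350   0.1800]
  [ 0.4275   0.8275   0.3675]
  [ 0.1575   0.0725   0.8325]
(I − A)⁻¹ = adj(I−A) / det(I−A) ≈
  [   1.1325     0.2039     0.2718]
  [   0.6455     1.2495     0.5549]
  [   0.2378     0.1095     1.2571]
Δx = (I − A)⁻¹ Δd with Δd having -30 in the Pharmaceuticals component and 0 elsewhere.
So Δx_L = L_LP · (-30), where L_LP = adj(I−A)_LP / det(I−A) = 0.3675 / 0.66225.
Δx_L = 0.3675 × (-30) / 0.66225 = -11.025 / 0.66225 ≈ -16.6.

Δx_L = -16.6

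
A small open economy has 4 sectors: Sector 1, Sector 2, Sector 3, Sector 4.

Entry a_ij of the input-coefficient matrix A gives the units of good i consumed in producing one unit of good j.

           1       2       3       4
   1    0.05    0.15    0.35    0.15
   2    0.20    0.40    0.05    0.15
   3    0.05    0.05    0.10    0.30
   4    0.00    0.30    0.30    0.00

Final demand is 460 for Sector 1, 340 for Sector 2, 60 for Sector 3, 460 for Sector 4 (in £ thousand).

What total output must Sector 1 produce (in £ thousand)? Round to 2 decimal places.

I − A =
  [   0.95    -0.15    -0.35    -0.15]
  [  -0.20     0.60    -0.05    -0.15]
  [  -0.05    -0.05     0.90    -0.30]
  [   0.00    -0.30    -0.30     1.00]
Compute the cofactors C_ij = (−1)^(i+j)·(3×3 minor ij) of I−A; the adjugate is their transpose:
adj(I−A) = Cᵀ =
  [ 0.43625   0.21325   0.23775   0.16875]
  [ 0.16675   0.74975   0.16925   0.18825]
  [ 0.05575   0.14275   0.48825   0.17625]
  [ 0.06675   0.26775   0.19725   0.46925]
det(I−A) = Σ_j (I−A)_1j·C_1j = (0.95)(0.43625) + (-0.15)(0.16675) + (-0.35)(0.05575) + (-0.15)(0.06675) = 0.3599
(I − A)⁻¹ = adj(I−A) / det(I−A) ≈
  [   1.2121     0.5925     0.6606     0.4689]
  [   0.4633     2.0832     0.4703     0.5231]
  [   0.1549     0.3966     1.3566     0.4897]
  [   0.1855     0.7440     0.5481     1.3038]
x = (I − A)⁻¹ d = adj(I−A)·d / det(I−A), with det(I−A) = 0.3599:
  x_1 = (0.43625·460 + 0.21325·340 + 0.23775·60 + 0.16875·460) / 0.3599 = 365.07 / 0.3599 ≈ 1014.37
  x_2 = (0.16675·460 + 0.74975·340 + 0.16925·60 + 0.18825·460) / 0.3599 = 428.37 / 0.3599 ≈ 1190.25
  x_3 = (0.05575·460 + 0.14275·340 + 0.48825·60 + 0.17625·460) / 0.3599 = 184.55 / 0.3599 ≈ 512.78
  x_4 = (0.06675·460 + 0.26775·340 + 0.19725·60 + 0.46925·460) / 0.3599 = 349.43 / 0.3599 ≈ 970.91

x_1 = 1014.37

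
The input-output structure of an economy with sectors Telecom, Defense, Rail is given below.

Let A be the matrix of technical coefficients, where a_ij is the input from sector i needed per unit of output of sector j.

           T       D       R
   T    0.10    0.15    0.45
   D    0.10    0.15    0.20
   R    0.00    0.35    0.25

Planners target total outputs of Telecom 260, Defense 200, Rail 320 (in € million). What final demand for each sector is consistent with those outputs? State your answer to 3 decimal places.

I − A =
  [   0.90    -0.15    -0.45]
  [  -0.10     0.85    -0.20]
  [   0.00    -0.35     0.75]
d = (I − A) x:
  d_T = (+0.90)·260 + (-0.15)·200 + (-0.45)·320 = 60.000
  d_D = (-0.10)·260 + (+0.85)·200 + (-0.20)·320 = 80.000
  d_R = (+0.00)·260 + (-0.35)·200 + (+0.75)·320 = 170.000

d_T = 60.000, d_D = 80.000, d_R = 170.000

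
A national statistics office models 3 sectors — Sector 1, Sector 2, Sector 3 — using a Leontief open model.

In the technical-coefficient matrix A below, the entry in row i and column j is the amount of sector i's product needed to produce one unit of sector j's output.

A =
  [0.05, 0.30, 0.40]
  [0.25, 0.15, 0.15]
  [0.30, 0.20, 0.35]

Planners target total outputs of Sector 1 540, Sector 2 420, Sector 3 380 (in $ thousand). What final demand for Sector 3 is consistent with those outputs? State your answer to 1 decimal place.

d_3 = 1.0

I − A =
  [   0.95    -0.30    -0.40]
  [  -0.25     0.85    -0.15]
  [  -0.30    -0.20     0.65]
d = (I − A) x:
  d_1 = (+0.95)·540 + (-0.30)·420 + (-0.40)·380 = 235.0
  d_2 = (-0.25)·540 + (+0.85)·420 + (-0.15)·380 = 165.0
  d_3 = (-0.30)·540 + (-0.20)·420 + (+0.65)·380 = 1.0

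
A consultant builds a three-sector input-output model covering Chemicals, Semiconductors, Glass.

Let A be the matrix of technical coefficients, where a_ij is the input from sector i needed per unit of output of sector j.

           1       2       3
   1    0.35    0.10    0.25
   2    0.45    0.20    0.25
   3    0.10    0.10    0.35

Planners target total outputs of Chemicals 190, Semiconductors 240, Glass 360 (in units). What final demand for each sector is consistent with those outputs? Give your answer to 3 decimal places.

I − A =
  [   0.65    -0.10    -0.25]
  [  -0.45     0.80    -0.25]
  [  -0.10    -0.10     0.65]
d = (I − A) x:
  d_1 = (+0.65)·190 + (-0.10)·240 + (-0.25)·360 = 9.500
  d_2 = (-0.45)·190 + (+0.80)·240 + (-0.25)·360 = 16.500
  d_3 = (-0.10)·190 + (-0.10)·240 + (+0.65)·360 = 191.000

d_1 = 9.500, d_2 = 16.500, d_3 = 191.000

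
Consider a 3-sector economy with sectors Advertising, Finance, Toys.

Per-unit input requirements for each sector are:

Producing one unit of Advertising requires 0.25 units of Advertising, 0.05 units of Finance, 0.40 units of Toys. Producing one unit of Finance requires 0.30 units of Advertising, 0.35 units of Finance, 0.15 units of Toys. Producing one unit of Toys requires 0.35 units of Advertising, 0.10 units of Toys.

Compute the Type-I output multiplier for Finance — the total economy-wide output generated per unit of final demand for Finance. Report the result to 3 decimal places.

m_2 = 3.287

I − A =
  [   0.75    -0.30    -0.35]
  [  -0.05     0.65     0.00]
  [  -0.40    -0.15     0.90]
Cofactors of I−A, C_ij = (−1)^(i+j)·(minor ij) (rows/columns in the sector order above):
  C_11 = (0.65)(0.90) − (0.00)(-0.15) = 0.5850
  C_12 = −[(-0.05)(0.90) − (0.00)(-0.40)] = 0.0450
  C_13 = (-0.05)(-0.15) − (0.65)(-0.40) = 0.2675
  C_21 = −[(-0.30)(0.90) − (-0.35)(-0.15)] = 0.3225
  C_22 = (0.75)(0.90) − (-0.35)(-0.40) = 0.5350
  C_23 = −[(0.75)(-0.15) − (-0.30)(-0.40)] = 0.2325
  C_31 = (-0.30)(0.00) − (-0.35)(0.65) = 0.2275
  C_32 = −[(0.75)(0.00) − (-0.35)(-0.05)] = 0.0175
  C_33 = (0.75)(0.65) − (-0.30)(-0.05) = 0.4725
det(I−A) = Σ_j (I−A)_1j·C_1j = (0.75)(0.5850) + (-0.30)(0.0450) + (-0.35)(0.2675) = 0.331625
adj(I−A) = Cᵀ =
  [ 0.5850   0.3225   0.2275]
  [ 0.0450   0.5350   0.0175]
  [ 0.2675   0.2325   0.4725]
(I − A)⁻¹ = adj(I−A) / det(I−A) ≈
  [   1.7640     0.9725     0.6860]
  [   0.1357     1.6133     0.0528]
  [   0.8066     0.7011     1.4248]
The output multiplier for sector j is the column-j sum of the Leontief inverse (I − A)⁻¹ = adj(I−A) / det(I−A).
Column 2 of adj(I−A): (0.3225, 0.5350, 0.2325); det(I−A) = 0.331625.
m_2 = (0.3225 + 0.5350 + 0.2325) / 0.331625 = 1.09 / 0.331625 ≈ 3.287.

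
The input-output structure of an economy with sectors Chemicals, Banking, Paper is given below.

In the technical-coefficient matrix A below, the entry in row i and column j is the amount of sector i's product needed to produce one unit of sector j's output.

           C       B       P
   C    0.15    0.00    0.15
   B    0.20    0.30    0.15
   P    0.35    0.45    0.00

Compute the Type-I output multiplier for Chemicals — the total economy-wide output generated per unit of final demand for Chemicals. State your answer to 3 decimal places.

m_C = 2.503

I − A =
  [   0.85     0.00    -0.15]
  [  -0.20     0.70    -0.15]
  [  -0.35    -0.45     1.00]
Cofactors of I−A, C_ij = (−1)^(i+j)·(minor ij) (rows/columns in the sector order above):
  C_11 = (0.70)(1.00) − (-0.15)(-0.45) = 0.6325
  C_12 = −[(-0.20)(1.00) − (-0.15)(-0.35)] = 0.2525
  C_13 = (-0.20)(-0.45) − (0.70)(-0.35) = 0.3350
  C_21 = −[(0.00)(1.00) − (-0.15)(-0.45)] = 0.0675
  C_22 = (0.85)(1.00) − (-0.15)(-0.35) = 0.7975
  C_23 = −[(0.85)(-0.45) − (0.00)(-0.35)] = 0.3825
  C_31 = (0.00)(-0.15) − (-0.15)(0.70) = 0.1050
  C_32 = −[(0.85)(-0.15) − (-0.15)(-0.20)] = 0.1575
  C_33 = (0.85)(0.70) − (0.00)(-0.20) = 0.5950
det(I−A) = Σ_j (I−A)_1j·C_1j = (0.85)(0.6325) + (0.00)(0.2525) + (-0.15)(0.3350) = 0.487375
adj(I−A) = Cᵀ =
  [ 0.6325   0.0675   0.1050]
  [ 0.2525   0.7975   0.1575]
  [ 0.3350   0.3825   0.5950]
(I − A)⁻¹ = adj(I−A) / det(I−A) ≈
  [   1.2978     0.1385     0.2154]
  [   0.5181     1.6363     0.3232]
  [   0.6874     0.7848     1.2208]
The output multiplier for sector j is the column-j sum of the Leontief inverse (I − A)⁻¹ = adj(I−A) / det(I−A).
Column C of adj(I−A): (0.6325, 0.2525, 0.3350); det(I−A) = 0.487375.
m_C = (0.6325 + 0.2525 + 0.3350) / 0.487375 = 1.22 / 0.487375 ≈ 2.503.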